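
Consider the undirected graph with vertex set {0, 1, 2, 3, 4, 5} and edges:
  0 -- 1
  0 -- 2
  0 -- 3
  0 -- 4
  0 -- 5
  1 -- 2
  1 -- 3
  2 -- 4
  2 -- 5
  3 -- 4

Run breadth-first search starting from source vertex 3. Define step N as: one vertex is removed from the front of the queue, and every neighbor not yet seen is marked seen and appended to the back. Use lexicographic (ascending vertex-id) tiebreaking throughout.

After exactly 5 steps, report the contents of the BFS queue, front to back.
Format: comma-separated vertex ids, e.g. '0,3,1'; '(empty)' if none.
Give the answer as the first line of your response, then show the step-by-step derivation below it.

5

step 1: dequeue 3; queue=[0,1,4]; order=3
step 2: dequeue 0; queue=[1,4,2,5]; order=3,0
step 3: dequeue 1; queue=[4,2,5]; order=3,0,1
step 4: dequeue 4; queue=[2,5]; order=3,0,1,4
step 5: dequeue 2; queue=[5]; order=3,0,1,4,2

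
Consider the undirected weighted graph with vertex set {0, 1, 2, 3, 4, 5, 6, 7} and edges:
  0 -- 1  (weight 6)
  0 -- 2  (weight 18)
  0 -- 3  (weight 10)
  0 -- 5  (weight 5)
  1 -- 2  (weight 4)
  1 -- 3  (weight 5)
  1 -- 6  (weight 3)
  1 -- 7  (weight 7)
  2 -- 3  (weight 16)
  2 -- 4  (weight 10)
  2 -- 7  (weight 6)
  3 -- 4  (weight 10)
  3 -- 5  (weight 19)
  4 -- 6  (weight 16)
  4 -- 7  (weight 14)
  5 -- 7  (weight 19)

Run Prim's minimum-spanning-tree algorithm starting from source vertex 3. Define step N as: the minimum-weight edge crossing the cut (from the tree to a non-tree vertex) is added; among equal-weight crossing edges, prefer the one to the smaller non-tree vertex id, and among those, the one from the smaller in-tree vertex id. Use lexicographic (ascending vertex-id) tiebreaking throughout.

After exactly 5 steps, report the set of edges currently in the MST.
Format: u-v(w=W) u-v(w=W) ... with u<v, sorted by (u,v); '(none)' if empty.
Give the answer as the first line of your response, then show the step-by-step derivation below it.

0-1(w=6) 0-5(w=5) 1-2(w=4) 1-3(w=5) 1-6(w=3)

step 1: add edge 1-3 (w=5); MST = {1-3(w=5)}
step 2: add edge 1-6 (w=3); MST = {1-3(w=5) 1-6(w=3)}
step 3: add edge 1-2 (w=4); MST = {1-2(w=4) 1-3(w=5) 1-6(w=3)}
step 4: add edge 0-1 (w=6); MST = {0-1(w=6) 1-2(w=4) 1-3(w=5) 1-6(w=3)}
step 5: add edge 0-5 (w=5); MST = {0-1(w=6) 0-5(w=5) 1-2(w=4) 1-3(w=5) 1-6(w=3)}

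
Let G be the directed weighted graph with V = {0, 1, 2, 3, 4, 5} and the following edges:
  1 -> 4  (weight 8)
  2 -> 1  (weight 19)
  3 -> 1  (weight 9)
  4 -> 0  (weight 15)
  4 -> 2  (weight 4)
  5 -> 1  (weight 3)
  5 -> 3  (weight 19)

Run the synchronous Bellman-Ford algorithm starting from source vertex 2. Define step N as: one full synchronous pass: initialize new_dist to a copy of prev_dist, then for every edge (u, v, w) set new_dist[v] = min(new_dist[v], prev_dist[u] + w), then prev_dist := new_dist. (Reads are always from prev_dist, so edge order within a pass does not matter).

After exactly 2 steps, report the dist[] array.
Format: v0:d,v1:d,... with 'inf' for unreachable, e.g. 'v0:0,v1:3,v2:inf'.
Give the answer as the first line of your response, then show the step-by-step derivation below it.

v0:inf,v1:19,v2:0,v3:inf,v4:27,v5:inf

step 1: dist = v0:inf,v1:19,v2:0,v3:inf,v4:inf,v5:inf
step 2: dist = v0:inf,v1:19,v2:0,v3:inf,v4:27,v5:inf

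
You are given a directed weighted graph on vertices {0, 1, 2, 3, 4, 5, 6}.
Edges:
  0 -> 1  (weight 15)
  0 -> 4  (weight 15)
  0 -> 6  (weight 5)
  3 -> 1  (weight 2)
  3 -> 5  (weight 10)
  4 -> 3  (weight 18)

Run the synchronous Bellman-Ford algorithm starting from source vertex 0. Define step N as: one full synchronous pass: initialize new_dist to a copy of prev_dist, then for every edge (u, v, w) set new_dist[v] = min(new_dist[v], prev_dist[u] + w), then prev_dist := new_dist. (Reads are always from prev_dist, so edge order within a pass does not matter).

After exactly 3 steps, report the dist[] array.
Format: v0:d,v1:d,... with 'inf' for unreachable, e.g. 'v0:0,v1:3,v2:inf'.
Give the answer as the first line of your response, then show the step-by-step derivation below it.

v0:0,v1:15,v2:inf,v3:33,v4:15,v5:43,v6:5

step 1: dist = v0:0,v1:15,v2:inf,v3:inf,v4:15,v5:inf,v6:5
step 2: dist = v0:0,v1:15,v2:inf,v3:33,v4:15,v5:inf,v6:5
step 3: dist = v0:0,v1:15,v2:inf,v3:33,v4:15,v5:43,v6:5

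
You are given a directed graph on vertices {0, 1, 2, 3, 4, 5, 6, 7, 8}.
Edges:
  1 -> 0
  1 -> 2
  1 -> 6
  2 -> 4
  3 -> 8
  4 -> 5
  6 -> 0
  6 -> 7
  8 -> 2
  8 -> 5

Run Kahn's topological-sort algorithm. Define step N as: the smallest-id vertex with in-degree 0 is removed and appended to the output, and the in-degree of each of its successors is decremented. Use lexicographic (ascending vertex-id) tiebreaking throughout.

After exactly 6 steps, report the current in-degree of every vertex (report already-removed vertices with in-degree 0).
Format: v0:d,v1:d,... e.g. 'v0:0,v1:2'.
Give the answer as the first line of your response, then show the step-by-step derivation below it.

v0:0,v1:0,v2:0,v3:0,v4:1,v5:1,v6:0,v7:0,v8:0

step 1: output 1; order=[1]; indeg=(1,0,1,0,1,2,0,1,1)
step 2: output 3; order=[1,3]; indeg=(1,0,1,0,1,2,0,1,0)
step 3: output 6; order=[1,3,6]; indeg=(0,0,1,0,1,2,0,0,0)
step 4: output 0; order=[1,3,6,0]; indeg=(0,0,1,0,1,2,0,0,0)
step 5: output 7; order=[1,3,6,0,7]; indeg=(0,0,1,0,1,2,0,0,0)
step 6: output 8; order=[1,3,6,0,7,8]; indeg=(0,0,0,0,1,1,0,0,0)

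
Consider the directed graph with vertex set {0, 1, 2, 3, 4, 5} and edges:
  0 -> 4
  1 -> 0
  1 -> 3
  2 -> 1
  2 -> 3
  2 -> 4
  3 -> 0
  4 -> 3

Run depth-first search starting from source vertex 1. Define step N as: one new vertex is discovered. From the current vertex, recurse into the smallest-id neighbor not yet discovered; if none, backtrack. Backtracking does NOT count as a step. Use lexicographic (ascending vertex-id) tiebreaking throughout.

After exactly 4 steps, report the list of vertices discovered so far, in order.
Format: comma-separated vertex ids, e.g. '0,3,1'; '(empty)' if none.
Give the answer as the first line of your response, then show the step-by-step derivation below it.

1,0,4,3

step 1: discover 1; path=1; order=1
step 2: discover 0; path=1>0; order=1,0
step 3: discover 4; path=1>0>4; order=1,0,4
step 4: discover 3; path=1>0>4>3; order=1,0,4,3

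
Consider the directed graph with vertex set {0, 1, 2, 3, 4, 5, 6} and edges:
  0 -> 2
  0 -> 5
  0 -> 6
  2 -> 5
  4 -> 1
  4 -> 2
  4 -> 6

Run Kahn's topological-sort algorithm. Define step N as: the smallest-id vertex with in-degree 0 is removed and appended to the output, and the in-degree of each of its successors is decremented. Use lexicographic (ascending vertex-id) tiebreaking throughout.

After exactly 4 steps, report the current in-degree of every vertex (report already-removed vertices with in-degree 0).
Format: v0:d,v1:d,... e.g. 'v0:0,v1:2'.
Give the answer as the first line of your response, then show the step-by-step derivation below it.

v0:0,v1:0,v2:0,v3:0,v4:0,v5:1,v6:0

step 1: output 0; order=[0]; indeg=(0,1,1,0,0,1,1)
step 2: output 3; order=[0,3]; indeg=(0,1,1,0,0,1,1)
step 3: output 4; order=[0,3,4]; indeg=(0,0,0,0,0,1,0)
step 4: output 1; order=[0,3,4,1]; indeg=(0,0,0,0,0,1,0)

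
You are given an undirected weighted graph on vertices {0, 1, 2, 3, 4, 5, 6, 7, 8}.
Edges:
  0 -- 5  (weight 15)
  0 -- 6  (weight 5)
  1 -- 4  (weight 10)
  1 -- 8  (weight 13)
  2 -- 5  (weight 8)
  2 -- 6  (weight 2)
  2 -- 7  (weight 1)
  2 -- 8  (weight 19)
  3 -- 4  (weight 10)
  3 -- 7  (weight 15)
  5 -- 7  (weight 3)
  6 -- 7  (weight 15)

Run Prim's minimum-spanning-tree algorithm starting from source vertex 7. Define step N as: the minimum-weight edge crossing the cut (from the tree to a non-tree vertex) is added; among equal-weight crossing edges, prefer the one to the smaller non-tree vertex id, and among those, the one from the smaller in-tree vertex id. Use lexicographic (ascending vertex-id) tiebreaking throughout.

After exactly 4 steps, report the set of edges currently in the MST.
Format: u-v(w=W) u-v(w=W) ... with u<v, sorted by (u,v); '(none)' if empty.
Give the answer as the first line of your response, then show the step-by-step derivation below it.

0-6(w=5) 2-6(w=2) 2-7(w=1) 5-7(w=3)

step 1: add edge 2-7 (w=1); MST = {2-7(w=1)}
step 2: add edge 2-6 (w=2); MST = {2-6(w=2) 2-7(w=1)}
step 3: add edge 5-7 (w=3); MST = {2-6(w=2) 2-7(w=1) 5-7(w=3)}
step 4: add edge 0-6 (w=5); MST = {0-6(w=5) 2-6(w=2) 2-7(w=1) 5-7(w=3)}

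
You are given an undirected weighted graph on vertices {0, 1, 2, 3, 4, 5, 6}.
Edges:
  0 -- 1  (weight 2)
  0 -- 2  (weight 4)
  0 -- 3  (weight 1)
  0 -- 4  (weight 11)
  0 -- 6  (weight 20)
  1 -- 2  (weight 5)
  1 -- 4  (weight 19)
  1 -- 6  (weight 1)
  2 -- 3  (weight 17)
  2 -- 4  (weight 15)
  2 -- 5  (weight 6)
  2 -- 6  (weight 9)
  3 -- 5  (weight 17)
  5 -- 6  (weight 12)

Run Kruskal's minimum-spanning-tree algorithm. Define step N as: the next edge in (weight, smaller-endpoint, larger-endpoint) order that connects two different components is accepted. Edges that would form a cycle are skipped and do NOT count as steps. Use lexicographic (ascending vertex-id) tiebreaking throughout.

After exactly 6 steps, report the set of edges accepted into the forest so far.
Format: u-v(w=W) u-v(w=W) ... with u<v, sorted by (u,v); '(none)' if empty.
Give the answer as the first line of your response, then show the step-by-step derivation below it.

0-1(w=2) 0-2(w=4) 0-3(w=1) 0-4(w=11) 1-6(w=1) 2-5(w=6)

step 1: add edge 0-3 (w=1); MST = {0-3(w=1)}
step 2: add edge 1-6 (w=1); MST = {0-3(w=1) 1-6(w=1)}
step 3: add edge 0-1 (w=2); MST = {0-1(w=2) 0-3(w=1) 1-6(w=1)}
step 4: add edge 0-2 (w=4); MST = {0-1(w=2) 0-2(w=4) 0-3(w=1) 1-6(w=1)}
step 5: add edge 2-5 (w=6); MST = {0-1(w=2) 0-2(w=4) 0-3(w=1) 1-6(w=1) 2-5(w=6)}
step 6: add edge 0-4 (w=11); MST = {0-1(w=2) 0-2(w=4) 0-3(w=1) 0-4(w=11) 1-6(w=1) 2-5(w=6)}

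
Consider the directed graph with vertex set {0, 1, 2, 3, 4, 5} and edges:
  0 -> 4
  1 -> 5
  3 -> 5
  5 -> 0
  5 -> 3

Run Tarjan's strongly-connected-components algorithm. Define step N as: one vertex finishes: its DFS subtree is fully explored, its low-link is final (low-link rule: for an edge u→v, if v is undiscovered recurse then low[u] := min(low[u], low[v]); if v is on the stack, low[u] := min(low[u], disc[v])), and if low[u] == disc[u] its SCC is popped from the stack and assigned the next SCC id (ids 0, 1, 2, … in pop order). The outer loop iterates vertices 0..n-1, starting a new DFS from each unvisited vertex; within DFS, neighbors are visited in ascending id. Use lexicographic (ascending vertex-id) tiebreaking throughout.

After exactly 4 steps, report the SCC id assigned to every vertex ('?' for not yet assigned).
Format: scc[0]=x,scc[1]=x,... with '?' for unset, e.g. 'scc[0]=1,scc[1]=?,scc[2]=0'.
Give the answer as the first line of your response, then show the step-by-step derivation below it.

scc[0]=1,scc[1]=?,scc[2]=?,scc[3]=2,scc[4]=0,scc[5]=2

step 1: low=(low[0]=0,low[1]=?,low[2]=?,low[3]=?,low[4]=1,low[5]=?); scc=(scc[0]=?,scc[1]=?,scc[2]=?,scc[3]=?,scc[4]=0,scc[5]=?)
step 2: low=(low[0]=0,low[1]=?,low[2]=?,low[3]=?,low[4]=1,low[5]=?); scc=(scc[0]=1,scc[1]=?,scc[2]=?,scc[3]=?,scc[4]=0,scc[5]=?)
step 3: low=(low[0]=0,low[1]=2,low[2]=?,low[3]=3,low[4]=1,low[5]=3); scc=(scc[0]=1,scc[1]=?,scc[2]=?,scc[3]=?,scc[4]=0,scc[5]=?)
step 4: low=(low[0]=0,low[1]=2,low[2]=?,low[3]=3,low[4]=1,low[5]=3); scc=(scc[0]=1,scc[1]=?,scc[2]=?,scc[3]=2,scc[4]=0,scc[5]=2)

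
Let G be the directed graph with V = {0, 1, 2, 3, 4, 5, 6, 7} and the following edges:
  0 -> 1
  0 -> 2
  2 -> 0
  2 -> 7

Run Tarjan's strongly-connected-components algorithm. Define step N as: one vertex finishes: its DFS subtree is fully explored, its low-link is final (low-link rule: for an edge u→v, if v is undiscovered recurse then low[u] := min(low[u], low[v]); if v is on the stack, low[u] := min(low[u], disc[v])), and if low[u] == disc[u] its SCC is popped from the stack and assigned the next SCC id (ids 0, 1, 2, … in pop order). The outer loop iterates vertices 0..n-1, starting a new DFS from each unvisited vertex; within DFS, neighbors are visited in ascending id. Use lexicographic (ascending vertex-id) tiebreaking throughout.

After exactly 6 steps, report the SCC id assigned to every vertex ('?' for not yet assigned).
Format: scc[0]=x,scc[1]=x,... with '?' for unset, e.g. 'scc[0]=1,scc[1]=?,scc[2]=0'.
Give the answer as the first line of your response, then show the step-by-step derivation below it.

scc[0]=2,scc[1]=0,scc[2]=2,scc[3]=3,scc[4]=4,scc[5]=?,scc[6]=?,scc[7]=1

step 1: low=(low[0]=0,low[1]=1,low[2]=?,low[3]=?,low[4]=?,low[5]=?,low[6]=?,low[7]=?); scc=(scc[0]=?,scc[1]=0,scc[2]=?,scc[3]=?,scc[4]=?,scc[5]=?,scc[6]=?,scc[7]=?)
step 2: low=(low[0]=0,low[1]=1,low[2]=0,low[3]=?,low[4]=?,low[5]=?,low[6]=?,low[7]=3); scc=(scc[0]=?,scc[1]=0,scc[2]=?,scc[3]=?,scc[4]=?,scc[5]=?,scc[6]=?,scc[7]=1)
step 3: low=(low[0]=0,low[1]=1,low[2]=0,low[3]=?,low[4]=?,low[5]=?,low[6]=?,low[7]=3); scc=(scc[0]=?,scc[1]=0,scc[2]=?,scc[3]=?,scc[4]=?,scc[5]=?,scc[6]=?,scc[7]=1)
step 4: low=(low[0]=0,low[1]=1,low[2]=0,low[3]=?,low[4]=?,low[5]=?,low[6]=?,low[7]=3); scc=(scc[0]=2,scc[1]=0,scc[2]=2,scc[3]=?,scc[4]=?,scc[5]=?,scc[6]=?,scc[7]=1)
step 5: low=(low[0]=0,low[1]=1,low[2]=0,low[3]=4,low[4]=?,low[5]=?,low[6]=?,low[7]=3); scc=(scc[0]=2,scc[1]=0,scc[2]=2,scc[3]=3,scc[4]=?,scc[5]=?,scc[6]=?,scc[7]=1)
step 6: low=(low[0]=0,low[1]=1,low[2]=0,low[3]=4,low[4]=5,low[5]=?,low[6]=?,low[7]=3); scc=(scc[0]=2,scc[1]=0,scc[2]=2,scc[3]=3,scc[4]=4,scc[5]=?,scc[6]=?,scc[7]=1)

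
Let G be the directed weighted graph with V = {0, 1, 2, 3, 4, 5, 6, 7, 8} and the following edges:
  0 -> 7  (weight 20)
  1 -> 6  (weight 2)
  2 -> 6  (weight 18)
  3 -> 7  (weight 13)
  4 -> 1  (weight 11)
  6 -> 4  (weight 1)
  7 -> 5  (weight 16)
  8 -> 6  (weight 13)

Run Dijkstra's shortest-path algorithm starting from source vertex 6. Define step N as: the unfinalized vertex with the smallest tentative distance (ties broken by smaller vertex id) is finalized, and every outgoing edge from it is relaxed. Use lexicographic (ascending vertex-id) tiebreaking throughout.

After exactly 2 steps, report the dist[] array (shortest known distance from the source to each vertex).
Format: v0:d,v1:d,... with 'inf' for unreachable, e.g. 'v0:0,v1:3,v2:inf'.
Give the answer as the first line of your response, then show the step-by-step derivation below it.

v0:inf,v1:12,v2:inf,v3:inf,v4:1,v5:inf,v6:0,v7:inf,v8:inf

step 1: dist = v0:inf,v1:inf,v2:inf,v3:inf,v4:1,v5:inf,v6:0,v7:inf,v8:inf
step 2: dist = v0:inf,v1:12,v2:inf,v3:inf,v4:1,v5:inf,v6:0,v7:inf,v8:inf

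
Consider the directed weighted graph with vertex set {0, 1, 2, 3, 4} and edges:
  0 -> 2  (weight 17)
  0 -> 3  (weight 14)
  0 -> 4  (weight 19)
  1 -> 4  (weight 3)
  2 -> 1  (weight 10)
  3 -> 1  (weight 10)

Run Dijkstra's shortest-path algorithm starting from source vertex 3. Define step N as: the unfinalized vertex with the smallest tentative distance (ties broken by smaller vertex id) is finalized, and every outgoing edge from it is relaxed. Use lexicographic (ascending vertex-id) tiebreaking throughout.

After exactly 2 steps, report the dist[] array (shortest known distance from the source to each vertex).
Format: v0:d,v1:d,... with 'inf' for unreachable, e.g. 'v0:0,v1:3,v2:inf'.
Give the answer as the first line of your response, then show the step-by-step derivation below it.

v0:inf,v1:10,v2:inf,v3:0,v4:13

step 1: dist = v0:inf,v1:10,v2:inf,v3:0,v4:inf
step 2: dist = v0:inf,v1:10,v2:inf,v3:0,v4:13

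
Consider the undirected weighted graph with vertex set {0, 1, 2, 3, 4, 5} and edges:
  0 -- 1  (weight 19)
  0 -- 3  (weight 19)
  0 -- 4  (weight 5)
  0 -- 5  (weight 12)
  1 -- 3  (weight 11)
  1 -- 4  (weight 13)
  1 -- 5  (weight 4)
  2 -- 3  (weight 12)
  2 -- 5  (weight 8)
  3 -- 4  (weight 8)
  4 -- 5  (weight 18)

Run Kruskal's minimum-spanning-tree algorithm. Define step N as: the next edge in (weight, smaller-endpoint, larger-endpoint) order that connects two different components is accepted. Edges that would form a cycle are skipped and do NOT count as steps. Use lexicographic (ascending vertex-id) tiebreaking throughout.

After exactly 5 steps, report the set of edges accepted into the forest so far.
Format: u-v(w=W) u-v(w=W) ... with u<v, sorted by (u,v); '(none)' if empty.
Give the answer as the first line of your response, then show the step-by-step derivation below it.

0-4(w=5) 1-3(w=11) 1-5(w=4) 2-5(w=8) 3-4(w=8)

step 1: add edge 1-5 (w=4); MST = {1-5(w=4)}
step 2: add edge 0-4 (w=5); MST = {0-4(w=5) 1-5(w=4)}
step 3: add edge 2-5 (w=8); MST = {0-4(w=5) 1-5(w=4) 2-5(w=8)}
step 4: add edge 3-4 (w=8); MST = {0-4(w=5) 1-5(w=4) 2-5(w=8) 3-4(w=8)}
step 5: add edge 1-3 (w=11); MST = {0-4(w=5) 1-3(w=11) 1-5(w=4) 2-5(w=8) 3-4(w=8)}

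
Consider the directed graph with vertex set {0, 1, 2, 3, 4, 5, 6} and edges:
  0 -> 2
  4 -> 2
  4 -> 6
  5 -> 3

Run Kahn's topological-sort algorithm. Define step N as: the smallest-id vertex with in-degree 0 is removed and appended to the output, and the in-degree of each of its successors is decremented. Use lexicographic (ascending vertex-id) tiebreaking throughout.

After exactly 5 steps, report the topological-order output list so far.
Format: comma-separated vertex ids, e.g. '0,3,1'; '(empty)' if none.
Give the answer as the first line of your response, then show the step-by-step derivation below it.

0,1,4,2,5

step 1: output 0; order=[0]; indeg=(0,0,1,1,0,0,1)
step 2: output 1; order=[0,1]; indeg=(0,0,1,1,0,0,1)
step 3: output 4; order=[0,1,4]; indeg=(0,0,0,1,0,0,0)
step 4: output 2; order=[0,1,4,2]; indeg=(0,0,0,1,0,0,0)
step 5: output 5; order=[0,1,4,2,5]; indeg=(0,0,0,0,0,0,0)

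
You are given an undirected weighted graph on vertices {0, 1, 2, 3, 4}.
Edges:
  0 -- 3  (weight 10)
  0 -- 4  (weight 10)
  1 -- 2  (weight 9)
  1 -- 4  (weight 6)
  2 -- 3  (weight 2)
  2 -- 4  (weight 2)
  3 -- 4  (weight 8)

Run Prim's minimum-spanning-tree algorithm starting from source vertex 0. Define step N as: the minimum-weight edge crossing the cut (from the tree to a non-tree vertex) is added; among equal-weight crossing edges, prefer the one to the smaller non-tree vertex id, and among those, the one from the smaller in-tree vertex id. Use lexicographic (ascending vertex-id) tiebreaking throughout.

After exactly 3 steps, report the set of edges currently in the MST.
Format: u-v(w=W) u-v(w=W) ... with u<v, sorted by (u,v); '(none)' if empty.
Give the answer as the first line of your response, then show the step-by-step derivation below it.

0-3(w=10) 2-3(w=2) 2-4(w=2)

step 1: add edge 0-3 (w=10); MST = {0-3(w=10)}
step 2: add edge 2-3 (w=2); MST = {0-3(w=10) 2-3(w=2)}
step 3: add edge 2-4 (w=2); MST = {0-3(w=10) 2-3(w=2) 2-4(w=2)}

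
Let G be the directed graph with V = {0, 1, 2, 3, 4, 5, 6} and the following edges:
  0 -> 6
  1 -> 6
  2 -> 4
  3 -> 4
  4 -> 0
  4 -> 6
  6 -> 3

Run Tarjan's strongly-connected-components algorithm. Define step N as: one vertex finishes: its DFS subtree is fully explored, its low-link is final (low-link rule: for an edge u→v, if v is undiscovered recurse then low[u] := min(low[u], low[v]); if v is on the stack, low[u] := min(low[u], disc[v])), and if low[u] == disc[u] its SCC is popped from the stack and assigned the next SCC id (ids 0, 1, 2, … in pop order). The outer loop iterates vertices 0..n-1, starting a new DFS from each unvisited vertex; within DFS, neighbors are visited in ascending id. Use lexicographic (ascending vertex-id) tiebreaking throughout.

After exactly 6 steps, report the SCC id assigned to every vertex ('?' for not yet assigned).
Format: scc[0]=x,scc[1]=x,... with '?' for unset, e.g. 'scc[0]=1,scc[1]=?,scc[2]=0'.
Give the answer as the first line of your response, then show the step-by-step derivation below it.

scc[0]=0,scc[1]=1,scc[2]=2,scc[3]=0,scc[4]=0,scc[5]=?,scc[6]=0

step 1: low=(low[0]=0,low[1]=?,low[2]=?,low[3]=2,low[4]=0,low[5]=?,low[6]=1); scc=(scc[0]=?,scc[1]=?,scc[2]=?,scc[3]=?,scc[4]=?,scc[5]=?,scc[6]=?)
step 2: low=(low[0]=0,low[1]=?,low[2]=?,low[3]=0,low[4]=0,low[5]=?,low[6]=1); scc=(scc[0]=?,scc[1]=?,scc[2]=?,scc[3]=?,scc[4]=?,scc[5]=?,scc[6]=?)
step 3: low=(low[0]=0,low[1]=?,low[2]=?,low[3]=0,low[4]=0,low[5]=?,low[6]=0); scc=(scc[0]=?,scc[1]=?,scc[2]=?,scc[3]=?,scc[4]=?,scc[5]=?,scc[6]=?)
step 4: low=(low[0]=0,low[1]=?,low[2]=?,low[3]=0,low[4]=0,low[5]=?,low[6]=0); scc=(scc[0]=0,scc[1]=?,scc[2]=?,scc[3]=0,scc[4]=0,scc[5]=?,scc[6]=0)
step 5: low=(low[0]=0,low[1]=4,low[2]=?,low[3]=0,low[4]=0,low[5]=?,low[6]=0); scc=(scc[0]=0,scc[1]=1,scc[2]=?,scc[3]=0,scc[4]=0,scc[5]=?,scc[6]=0)
step 6: low=(low[0]=0,low[1]=4,low[2]=5,low[3]=0,low[4]=0,low[5]=?,low[6]=0); scc=(scc[0]=0,scc[1]=1,scc[2]=2,scc[3]=0,scc[4]=0,scc[5]=?,scc[6]=0)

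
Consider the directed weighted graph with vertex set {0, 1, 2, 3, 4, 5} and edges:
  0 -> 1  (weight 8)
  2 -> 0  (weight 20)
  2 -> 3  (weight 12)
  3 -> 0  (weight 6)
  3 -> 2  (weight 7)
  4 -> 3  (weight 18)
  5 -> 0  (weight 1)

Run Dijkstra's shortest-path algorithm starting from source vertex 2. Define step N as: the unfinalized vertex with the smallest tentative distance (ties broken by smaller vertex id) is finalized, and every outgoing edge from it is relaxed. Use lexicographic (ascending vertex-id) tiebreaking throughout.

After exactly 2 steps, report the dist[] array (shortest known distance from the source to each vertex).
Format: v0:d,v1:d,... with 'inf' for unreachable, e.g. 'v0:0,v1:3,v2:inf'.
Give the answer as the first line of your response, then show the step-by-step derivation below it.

v0:18,v1:inf,v2:0,v3:12,v4:inf,v5:inf

step 1: dist = v0:20,v1:inf,v2:0,v3:12,v4:inf,v5:inf
step 2: dist = v0:18,v1:inf,v2:0,v3:12,v4:inf,v5:inf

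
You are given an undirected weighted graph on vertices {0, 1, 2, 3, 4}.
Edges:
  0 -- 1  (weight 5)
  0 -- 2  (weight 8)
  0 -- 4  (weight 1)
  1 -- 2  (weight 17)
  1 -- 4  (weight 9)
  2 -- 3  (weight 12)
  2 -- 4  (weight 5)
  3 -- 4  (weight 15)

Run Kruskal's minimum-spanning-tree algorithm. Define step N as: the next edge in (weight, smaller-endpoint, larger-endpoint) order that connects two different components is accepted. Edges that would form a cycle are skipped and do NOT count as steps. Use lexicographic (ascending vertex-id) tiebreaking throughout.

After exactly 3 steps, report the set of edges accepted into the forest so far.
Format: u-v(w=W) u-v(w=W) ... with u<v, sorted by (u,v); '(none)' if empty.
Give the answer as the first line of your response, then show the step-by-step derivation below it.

0-1(w=5) 0-4(w=1) 2-4(w=5)

step 1: add edge 0-4 (w=1); MST = {0-4(w=1)}
step 2: add edge 0-1 (w=5); MST = {0-1(w=5) 0-4(w=1)}
step 3: add edge 2-4 (w=5); MST = {0-1(w=5) 0-4(w=1) 2-4(w=5)}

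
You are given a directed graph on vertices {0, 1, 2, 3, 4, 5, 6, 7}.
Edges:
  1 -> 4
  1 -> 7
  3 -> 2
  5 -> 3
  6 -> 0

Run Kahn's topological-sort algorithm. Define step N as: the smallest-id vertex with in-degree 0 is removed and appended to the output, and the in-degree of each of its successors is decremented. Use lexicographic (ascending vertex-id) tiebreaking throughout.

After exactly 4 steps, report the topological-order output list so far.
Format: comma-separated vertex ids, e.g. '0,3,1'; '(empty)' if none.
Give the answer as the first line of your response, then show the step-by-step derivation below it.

1,4,5,3

step 1: output 1; order=[1]; indeg=(1,0,1,1,0,0,0,0)
step 2: output 4; order=[1,4]; indeg=(1,0,1,1,0,0,0,0)
step 3: output 5; order=[1,4,5]; indeg=(1,0,1,0,0,0,0,0)
step 4: output 3; order=[1,4,5,3]; indeg=(1,0,0,0,0,0,0,0)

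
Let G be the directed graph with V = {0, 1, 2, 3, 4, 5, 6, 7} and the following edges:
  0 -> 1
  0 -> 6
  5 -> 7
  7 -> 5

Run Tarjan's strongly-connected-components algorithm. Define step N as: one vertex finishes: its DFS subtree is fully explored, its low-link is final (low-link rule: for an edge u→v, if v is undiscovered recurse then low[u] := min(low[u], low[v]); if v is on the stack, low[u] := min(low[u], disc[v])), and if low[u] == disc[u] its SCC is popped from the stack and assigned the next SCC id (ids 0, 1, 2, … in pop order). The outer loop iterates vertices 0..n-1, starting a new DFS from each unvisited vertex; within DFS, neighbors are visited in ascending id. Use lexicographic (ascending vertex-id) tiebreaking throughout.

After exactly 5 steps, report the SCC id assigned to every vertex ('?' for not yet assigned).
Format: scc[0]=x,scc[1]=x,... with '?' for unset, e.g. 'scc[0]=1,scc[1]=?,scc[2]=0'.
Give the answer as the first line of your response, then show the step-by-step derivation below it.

scc[0]=2,scc[1]=0,scc[2]=3,scc[3]=4,scc[4]=?,scc[5]=?,scc[6]=1,scc[7]=?

step 1: low=(low[0]=0,low[1]=1,low[2]=?,low[3]=?,low[4]=?,low[5]=?,low[6]=?,low[7]=?); scc=(scc[0]=?,scc[1]=0,scc[2]=?,scc[3]=?,scc[4]=?,scc[5]=?,scc[6]=?,scc[7]=?)
step 2: low=(low[0]=0,low[1]=1,low[2]=?,low[3]=?,low[4]=?,low[5]=?,low[6]=2,low[7]=?); scc=(scc[0]=?,scc[1]=0,scc[2]=?,scc[3]=?,scc[4]=?,scc[5]=?,scc[6]=1,scc[7]=?)
step 3: low=(low[0]=0,low[1]=1,low[2]=?,low[3]=?,low[4]=?,low[5]=?,low[6]=2,low[7]=?); scc=(scc[0]=2,scc[1]=0,scc[2]=?,scc[3]=?,scc[4]=?,scc[5]=?,scc[6]=1,scc[7]=?)
step 4: low=(low[0]=0,low[1]=1,low[2]=3,low[3]=?,low[4]=?,low[5]=?,low[6]=2,low[7]=?); scc=(scc[0]=2,scc[1]=0,scc[2]=3,scc[3]=?,scc[4]=?,scc[5]=?,scc[6]=1,scc[7]=?)
step 5: low=(low[0]=0,low[1]=1,low[2]=3,low[3]=4,low[4]=?,low[5]=?,low[6]=2,low[7]=?); scc=(scc[0]=2,scc[1]=0,scc[2]=3,scc[3]=4,scc[4]=?,scc[5]=?,scc[6]=1,scc[7]=?)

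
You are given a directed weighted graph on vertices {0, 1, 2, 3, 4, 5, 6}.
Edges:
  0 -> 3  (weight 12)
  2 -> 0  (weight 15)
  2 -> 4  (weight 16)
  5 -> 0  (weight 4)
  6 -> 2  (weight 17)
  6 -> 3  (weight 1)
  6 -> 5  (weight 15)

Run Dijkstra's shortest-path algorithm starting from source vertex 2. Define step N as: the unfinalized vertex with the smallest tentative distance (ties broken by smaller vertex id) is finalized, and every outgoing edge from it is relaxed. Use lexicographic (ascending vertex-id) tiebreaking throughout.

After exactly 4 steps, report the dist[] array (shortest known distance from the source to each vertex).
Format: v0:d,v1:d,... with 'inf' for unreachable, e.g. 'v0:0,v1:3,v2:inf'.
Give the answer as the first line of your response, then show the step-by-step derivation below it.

v0:15,v1:inf,v2:0,v3:27,v4:16,v5:inf,v6:inf

step 1: dist = v0:15,v1:inf,v2:0,v3:inf,v4:16,v5:inf,v6:inf
step 2: dist = v0:15,v1:inf,v2:0,v3:27,v4:16,v5:inf,v6:inf
step 3: dist = v0:15,v1:inf,v2:0,v3:27,v4:16,v5:inf,v6:inf
step 4: dist = v0:15,v1:inf,v2:0,v3:27,v4:16,v5:inf,v6:inf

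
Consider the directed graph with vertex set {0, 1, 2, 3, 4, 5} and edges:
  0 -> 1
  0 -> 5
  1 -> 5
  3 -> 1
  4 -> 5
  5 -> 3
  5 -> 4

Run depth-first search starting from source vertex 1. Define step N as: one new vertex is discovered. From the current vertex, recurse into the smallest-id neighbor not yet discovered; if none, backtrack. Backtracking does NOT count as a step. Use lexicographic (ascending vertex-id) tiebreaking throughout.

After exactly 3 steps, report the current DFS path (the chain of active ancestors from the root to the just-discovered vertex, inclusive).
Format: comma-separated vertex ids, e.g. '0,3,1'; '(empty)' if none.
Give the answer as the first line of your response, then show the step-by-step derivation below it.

1,5,3

step 1: discover 1; path=1; order=1
step 2: discover 5; path=1>5; order=1,5
step 3: discover 3; path=1>5>3; order=1,5,3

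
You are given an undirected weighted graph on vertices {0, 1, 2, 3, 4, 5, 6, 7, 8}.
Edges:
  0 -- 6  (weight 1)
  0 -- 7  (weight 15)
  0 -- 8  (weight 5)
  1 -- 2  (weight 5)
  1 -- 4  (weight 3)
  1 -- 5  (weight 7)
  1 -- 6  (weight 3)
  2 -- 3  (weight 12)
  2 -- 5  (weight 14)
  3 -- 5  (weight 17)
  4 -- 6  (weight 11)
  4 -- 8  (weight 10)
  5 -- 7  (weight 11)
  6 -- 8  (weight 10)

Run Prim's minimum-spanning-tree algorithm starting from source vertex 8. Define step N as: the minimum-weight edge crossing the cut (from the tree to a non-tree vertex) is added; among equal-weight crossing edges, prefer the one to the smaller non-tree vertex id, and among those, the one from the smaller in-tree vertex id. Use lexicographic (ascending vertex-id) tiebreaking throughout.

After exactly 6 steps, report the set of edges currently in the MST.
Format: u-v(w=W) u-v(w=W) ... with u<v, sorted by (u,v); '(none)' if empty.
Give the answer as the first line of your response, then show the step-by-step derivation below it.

0-6(w=1) 0-8(w=5) 1-2(w=5) 1-4(w=3) 1-5(w=7) 1-6(w=3)

step 1: add edge 0-8 (w=5); MST = {0-8(w=5)}
step 2: add edge 0-6 (w=1); MST = {0-6(w=1) 0-8(w=5)}
step 3: add edge 1-6 (w=3); MST = {0-6(w=1) 0-8(w=5) 1-6(w=3)}
step 4: add edge 1-4 (w=3); MST = {0-6(w=1) 0-8(w=5) 1-4(w=3) 1-6(w=3)}
step 5: add edge 1-2 (w=5); MST = {0-6(w=1) 0-8(w=5) 1-2(w=5) 1-4(w=3) 1-6(w=3)}
step 6: add edge 1-5 (w=7); MST = {0-6(w=1) 0-8(w=5) 1-2(w=5) 1-4(w=3) 1-5(w=7) 1-6(w=3)}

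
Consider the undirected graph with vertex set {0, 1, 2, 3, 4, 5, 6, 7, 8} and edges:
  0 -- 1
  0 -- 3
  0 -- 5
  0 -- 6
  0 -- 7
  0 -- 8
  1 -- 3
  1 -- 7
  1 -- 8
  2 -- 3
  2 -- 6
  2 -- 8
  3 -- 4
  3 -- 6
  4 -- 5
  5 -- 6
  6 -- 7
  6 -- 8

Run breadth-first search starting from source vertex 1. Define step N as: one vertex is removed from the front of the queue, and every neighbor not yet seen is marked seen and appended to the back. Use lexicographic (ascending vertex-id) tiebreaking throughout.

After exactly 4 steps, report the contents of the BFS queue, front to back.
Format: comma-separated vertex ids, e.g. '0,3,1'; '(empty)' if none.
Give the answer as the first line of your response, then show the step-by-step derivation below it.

8,5,6,2,4

step 1: dequeue 1; queue=[0,3,7,8]; order=1
step 2: dequeue 0; queue=[3,7,8,5,6]; order=1,0
step 3: dequeue 3; queue=[7,8,5,6,2,4]; order=1,0,3
step 4: dequeue 7; queue=[8,5,6,2,4]; order=1,0,3,7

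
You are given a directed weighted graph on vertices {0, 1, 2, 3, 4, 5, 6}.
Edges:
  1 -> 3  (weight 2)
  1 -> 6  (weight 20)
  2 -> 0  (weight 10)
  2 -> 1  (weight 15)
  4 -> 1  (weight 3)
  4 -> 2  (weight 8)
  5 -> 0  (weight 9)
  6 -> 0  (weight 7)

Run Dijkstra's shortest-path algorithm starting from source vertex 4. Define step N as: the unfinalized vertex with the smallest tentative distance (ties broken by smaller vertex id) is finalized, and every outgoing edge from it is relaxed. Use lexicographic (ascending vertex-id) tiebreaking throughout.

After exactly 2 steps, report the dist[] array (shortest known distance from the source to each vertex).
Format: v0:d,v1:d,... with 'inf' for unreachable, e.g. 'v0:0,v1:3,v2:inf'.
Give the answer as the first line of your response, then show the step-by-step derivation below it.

v0:inf,v1:3,v2:8,v3:5,v4:0,v5:inf,v6:23

step 1: dist = v0:inf,v1:3,v2:8,v3:inf,v4:0,v5:inf,v6:inf
step 2: dist = v0:inf,v1:3,v2:8,v3:5,v4:0,v5:inf,v6:23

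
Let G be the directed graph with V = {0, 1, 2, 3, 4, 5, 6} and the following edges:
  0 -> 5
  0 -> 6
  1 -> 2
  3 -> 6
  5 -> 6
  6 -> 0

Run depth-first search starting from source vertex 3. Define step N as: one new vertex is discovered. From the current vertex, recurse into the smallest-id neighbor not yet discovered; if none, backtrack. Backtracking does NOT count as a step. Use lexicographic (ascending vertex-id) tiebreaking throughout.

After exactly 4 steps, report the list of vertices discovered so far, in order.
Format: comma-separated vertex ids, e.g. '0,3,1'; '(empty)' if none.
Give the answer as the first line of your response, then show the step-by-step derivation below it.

3,6,0,5

step 1: discover 3; path=3; order=3
step 2: discover 6; path=3>6; order=3,6
step 3: discover 0; path=3>6>0; order=3,6,0
step 4: discover 5; path=3>6>0>5; order=3,6,0,5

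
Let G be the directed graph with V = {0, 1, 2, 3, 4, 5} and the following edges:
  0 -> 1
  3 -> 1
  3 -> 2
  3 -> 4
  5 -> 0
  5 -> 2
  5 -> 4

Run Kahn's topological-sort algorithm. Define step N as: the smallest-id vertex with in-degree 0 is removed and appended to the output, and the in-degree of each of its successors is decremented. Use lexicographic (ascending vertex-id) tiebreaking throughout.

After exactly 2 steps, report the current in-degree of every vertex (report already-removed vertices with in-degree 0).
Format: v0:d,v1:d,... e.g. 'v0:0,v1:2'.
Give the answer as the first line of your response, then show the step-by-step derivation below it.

v0:0,v1:1,v2:0,v3:0,v4:0,v5:0

step 1: output 3; order=[3]; indeg=(1,1,1,0,1,0)
step 2: output 5; order=[3,5]; indeg=(0,1,0,0,0,0)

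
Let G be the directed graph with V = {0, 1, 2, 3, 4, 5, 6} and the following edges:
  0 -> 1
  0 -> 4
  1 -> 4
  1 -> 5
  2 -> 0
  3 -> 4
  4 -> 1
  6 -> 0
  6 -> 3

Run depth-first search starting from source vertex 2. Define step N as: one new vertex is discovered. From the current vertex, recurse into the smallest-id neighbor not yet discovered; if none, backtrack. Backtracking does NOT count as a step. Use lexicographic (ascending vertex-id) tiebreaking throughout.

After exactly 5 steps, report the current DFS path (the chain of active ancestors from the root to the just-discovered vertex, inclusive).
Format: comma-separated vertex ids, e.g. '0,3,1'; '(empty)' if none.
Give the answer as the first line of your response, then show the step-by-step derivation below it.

2,0,1,5

step 1: discover 2; path=2; order=2
step 2: discover 0; path=2>0; order=2,0
step 3: discover 1; path=2>0>1; order=2,0,1
step 4: discover 4; path=2>0>1>4; order=2,0,1,4
step 5: discover 5; path=2>0>1>5; order=2,0,1,4,5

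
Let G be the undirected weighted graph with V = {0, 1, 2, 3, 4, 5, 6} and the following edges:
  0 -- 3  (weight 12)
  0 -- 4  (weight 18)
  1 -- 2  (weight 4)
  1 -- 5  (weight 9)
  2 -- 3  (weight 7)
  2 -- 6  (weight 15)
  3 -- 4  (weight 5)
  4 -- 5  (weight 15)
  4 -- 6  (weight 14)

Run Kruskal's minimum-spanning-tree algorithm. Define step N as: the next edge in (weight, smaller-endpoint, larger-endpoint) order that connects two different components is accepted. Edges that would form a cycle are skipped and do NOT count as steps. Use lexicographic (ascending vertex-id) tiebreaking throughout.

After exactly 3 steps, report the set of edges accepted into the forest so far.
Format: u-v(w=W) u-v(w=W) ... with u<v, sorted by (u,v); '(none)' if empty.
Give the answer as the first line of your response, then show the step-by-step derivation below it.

1-2(w=4) 2-3(w=7) 3-4(w=5)

step 1: add edge 1-2 (w=4); MST = {1-2(w=4)}
step 2: add edge 3-4 (w=5); MST = {1-2(w=4) 3-4(w=5)}
step 3: add edge 2-3 (w=7); MST = {1-2(w=4) 2-3(w=7) 3-4(w=5)}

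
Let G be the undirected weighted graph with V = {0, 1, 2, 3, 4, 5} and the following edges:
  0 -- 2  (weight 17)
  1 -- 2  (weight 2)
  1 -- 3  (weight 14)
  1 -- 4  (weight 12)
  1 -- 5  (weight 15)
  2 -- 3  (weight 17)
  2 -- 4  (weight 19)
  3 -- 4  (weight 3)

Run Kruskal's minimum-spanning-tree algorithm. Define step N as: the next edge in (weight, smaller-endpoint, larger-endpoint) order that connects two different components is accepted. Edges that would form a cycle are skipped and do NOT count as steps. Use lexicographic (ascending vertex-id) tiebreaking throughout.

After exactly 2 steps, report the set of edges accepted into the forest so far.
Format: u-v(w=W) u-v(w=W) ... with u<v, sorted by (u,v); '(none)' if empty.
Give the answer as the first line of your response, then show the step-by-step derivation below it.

1-2(w=2) 3-4(w=3)

step 1: add edge 1-2 (w=2); MST = {1-2(w=2)}
step 2: add edge 3-4 (w=3); MST = {1-2(w=2) 3-4(w=3)}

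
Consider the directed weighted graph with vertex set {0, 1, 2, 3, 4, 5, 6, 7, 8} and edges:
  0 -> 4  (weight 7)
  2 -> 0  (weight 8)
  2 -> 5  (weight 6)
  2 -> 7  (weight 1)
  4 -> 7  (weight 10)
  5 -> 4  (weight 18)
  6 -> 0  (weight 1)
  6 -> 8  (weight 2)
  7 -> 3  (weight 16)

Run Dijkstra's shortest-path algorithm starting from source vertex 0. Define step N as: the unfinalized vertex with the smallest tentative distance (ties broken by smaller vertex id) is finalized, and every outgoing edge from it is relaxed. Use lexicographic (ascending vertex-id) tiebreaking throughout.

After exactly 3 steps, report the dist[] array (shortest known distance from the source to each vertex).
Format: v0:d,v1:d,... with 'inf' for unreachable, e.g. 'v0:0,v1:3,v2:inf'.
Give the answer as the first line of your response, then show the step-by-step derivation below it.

v0:0,v1:inf,v2:inf,v3:33,v4:7,v5:inf,v6:inf,v7:17,v8:inf

step 1: dist = v0:0,v1:inf,v2:inf,v3:inf,v4:7,v5:inf,v6:inf,v7:inf,v8:inf
step 2: dist = v0:0,v1:inf,v2:inf,v3:inf,v4:7,v5:inf,v6:inf,v7:17,v8:inf
step 3: dist = v0:0,v1:inf,v2:inf,v3:33,v4:7,v5:inf,v6:inf,v7:17,v8:inf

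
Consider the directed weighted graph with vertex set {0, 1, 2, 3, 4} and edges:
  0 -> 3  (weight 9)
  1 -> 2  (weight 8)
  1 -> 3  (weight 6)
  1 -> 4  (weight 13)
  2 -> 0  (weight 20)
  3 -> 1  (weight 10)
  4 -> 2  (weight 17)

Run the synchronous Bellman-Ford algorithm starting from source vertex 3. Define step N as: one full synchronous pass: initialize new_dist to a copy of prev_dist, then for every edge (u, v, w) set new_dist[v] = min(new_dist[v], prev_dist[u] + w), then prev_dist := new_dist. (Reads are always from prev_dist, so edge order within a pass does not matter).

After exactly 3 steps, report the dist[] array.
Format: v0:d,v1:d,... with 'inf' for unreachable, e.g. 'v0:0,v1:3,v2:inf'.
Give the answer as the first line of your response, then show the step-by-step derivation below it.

v0:38,v1:10,v2:18,v3:0,v4:23

step 1: dist = v0:inf,v1:10,v2:inf,v3:0,v4:inf
step 2: dist = v0:inf,v1:10,v2:18,v3:0,v4:23
step 3: dist = v0:38,v1:10,v2:18,v3:0,v4:23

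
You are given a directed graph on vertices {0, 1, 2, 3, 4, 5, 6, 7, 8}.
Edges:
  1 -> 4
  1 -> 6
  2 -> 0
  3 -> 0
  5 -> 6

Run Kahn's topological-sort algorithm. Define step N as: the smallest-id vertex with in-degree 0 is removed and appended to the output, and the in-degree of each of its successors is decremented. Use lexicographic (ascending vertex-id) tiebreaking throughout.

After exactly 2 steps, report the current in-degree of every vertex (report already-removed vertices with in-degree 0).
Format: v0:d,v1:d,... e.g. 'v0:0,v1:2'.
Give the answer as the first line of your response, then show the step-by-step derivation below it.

v0:1,v1:0,v2:0,v3:0,v4:0,v5:0,v6:1,v7:0,v8:0

step 1: output 1; order=[1]; indeg=(2,0,0,0,0,0,1,0,0)
step 2: output 2; order=[1,2]; indeg=(1,0,0,0,0,0,1,0,0)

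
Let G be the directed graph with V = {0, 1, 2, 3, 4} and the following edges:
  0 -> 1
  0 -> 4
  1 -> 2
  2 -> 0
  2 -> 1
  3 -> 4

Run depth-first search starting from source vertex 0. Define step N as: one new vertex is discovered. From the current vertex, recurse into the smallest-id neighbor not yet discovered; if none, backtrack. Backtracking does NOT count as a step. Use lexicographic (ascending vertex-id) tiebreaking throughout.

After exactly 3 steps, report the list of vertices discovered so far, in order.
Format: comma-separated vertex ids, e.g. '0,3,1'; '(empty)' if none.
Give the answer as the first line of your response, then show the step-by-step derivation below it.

0,1,2

step 1: discover 0; path=0; order=0
step 2: discover 1; path=0>1; order=0,1
step 3: discover 2; path=0>1>2; order=0,1,2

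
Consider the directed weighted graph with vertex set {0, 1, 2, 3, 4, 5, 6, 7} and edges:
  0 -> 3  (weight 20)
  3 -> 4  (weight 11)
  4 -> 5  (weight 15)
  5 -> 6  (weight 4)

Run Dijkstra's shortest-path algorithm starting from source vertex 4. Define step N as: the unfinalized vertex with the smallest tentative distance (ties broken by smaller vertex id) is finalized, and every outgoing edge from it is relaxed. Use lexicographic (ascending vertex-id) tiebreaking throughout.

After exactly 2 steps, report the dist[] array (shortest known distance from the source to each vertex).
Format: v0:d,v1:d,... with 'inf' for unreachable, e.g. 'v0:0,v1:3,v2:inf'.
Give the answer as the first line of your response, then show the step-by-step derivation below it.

v0:inf,v1:inf,v2:inf,v3:inf,v4:0,v5:15,v6:19,v7:inf

step 1: dist = v0:inf,v1:inf,v2:inf,v3:inf,v4:0,v5:15,v6:inf,v7:inf
step 2: dist = v0:inf,v1:inf,v2:inf,v3:inf,v4:0,v5:15,v6:19,v7:inf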